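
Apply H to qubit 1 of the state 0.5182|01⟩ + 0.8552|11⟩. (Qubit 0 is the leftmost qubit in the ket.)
0.3664|00⟩ - 0.3664|01⟩ + 0.6047|10⟩ - 0.6047|11⟩

H on qubit 1 mixes each pair of kets that differ only in qubit 1: amplitudes (a, b) of (|…0…⟩, |…1…⟩) become ((a + b)/√2, (a − b)/√2). Kets absent from the input have amplitude 0.
(|00⟩, |01⟩): (a, b) = (0, 0.5182) → (0.3664, -0.3664)
(|10⟩, |11⟩): (a, b) = (0, 0.8552) → (0.6047, -0.6047)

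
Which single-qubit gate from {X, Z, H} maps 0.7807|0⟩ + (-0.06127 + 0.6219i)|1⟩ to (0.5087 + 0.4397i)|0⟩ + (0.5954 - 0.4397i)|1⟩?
H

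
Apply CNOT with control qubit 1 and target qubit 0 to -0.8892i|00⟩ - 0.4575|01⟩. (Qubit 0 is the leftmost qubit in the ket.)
-0.8892i|00⟩ - 0.4575|11⟩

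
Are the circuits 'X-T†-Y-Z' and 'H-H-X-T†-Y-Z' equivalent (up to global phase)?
Yes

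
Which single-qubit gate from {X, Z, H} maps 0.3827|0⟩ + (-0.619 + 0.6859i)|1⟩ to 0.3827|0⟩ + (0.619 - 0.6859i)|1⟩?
Z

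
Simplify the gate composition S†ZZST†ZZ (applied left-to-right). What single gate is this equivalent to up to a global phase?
T†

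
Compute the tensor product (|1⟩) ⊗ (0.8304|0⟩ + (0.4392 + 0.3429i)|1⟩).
0.8304|10⟩ + (0.4392 + 0.3429i)|11⟩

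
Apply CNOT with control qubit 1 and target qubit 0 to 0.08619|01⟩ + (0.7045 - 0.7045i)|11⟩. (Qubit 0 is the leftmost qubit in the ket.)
(0.7045 - 0.7045i)|01⟩ + 0.08619|11⟩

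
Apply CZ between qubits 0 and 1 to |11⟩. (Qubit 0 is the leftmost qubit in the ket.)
-|11⟩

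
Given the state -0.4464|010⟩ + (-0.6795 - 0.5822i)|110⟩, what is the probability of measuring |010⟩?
0.1993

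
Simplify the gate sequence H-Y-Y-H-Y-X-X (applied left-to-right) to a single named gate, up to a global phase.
Y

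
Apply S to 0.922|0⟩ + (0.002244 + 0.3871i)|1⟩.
0.922|0⟩ + (-0.3871 + 0.002244i)|1⟩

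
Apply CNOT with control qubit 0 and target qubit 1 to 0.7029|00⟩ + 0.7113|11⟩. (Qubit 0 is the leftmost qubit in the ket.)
0.7029|00⟩ + 0.7113|10⟩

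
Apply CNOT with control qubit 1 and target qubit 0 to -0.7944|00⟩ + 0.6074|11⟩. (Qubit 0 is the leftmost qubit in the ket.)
-0.7944|00⟩ + 0.6074|01⟩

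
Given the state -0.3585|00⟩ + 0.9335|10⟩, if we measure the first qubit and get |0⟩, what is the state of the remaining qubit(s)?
-|0⟩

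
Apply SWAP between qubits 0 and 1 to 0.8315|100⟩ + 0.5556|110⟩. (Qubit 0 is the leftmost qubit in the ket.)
0.8315|010⟩ + 0.5556|110⟩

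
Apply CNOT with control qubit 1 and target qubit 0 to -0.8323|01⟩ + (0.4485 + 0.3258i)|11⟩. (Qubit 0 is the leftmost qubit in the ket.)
(0.4485 + 0.3258i)|01⟩ - 0.8323|11⟩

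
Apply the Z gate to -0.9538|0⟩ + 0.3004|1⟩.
-0.9538|0⟩ - 0.3004|1⟩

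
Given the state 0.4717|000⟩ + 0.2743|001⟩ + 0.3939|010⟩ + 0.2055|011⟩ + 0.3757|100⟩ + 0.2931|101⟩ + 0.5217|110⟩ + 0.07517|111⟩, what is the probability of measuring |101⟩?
0.08591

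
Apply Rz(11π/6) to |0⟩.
(-0.9659 - 0.2588i)|0⟩

Rz(11π/6) = [[e^(−iθ/2), 0], [0, e^(iθ/2)]] with e^(±iθ/2) = cos(θ/2) ± i·sin(θ/2); θ = 11π/6, cos(θ/2) ≈ -0.965926, sin(θ/2) ≈ 0.258819.
With a = amp(|0⟩) = 1 and b = amp(|1⟩) = 0:
new amp(|0⟩) = (-0.965926 - 0.258819i)·a = (-0.9659 - 0.2588i)
new amp(|1⟩) = (-0.965926 + 0.258819i)·b = 0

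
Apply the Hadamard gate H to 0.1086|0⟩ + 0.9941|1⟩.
0.7797|0⟩ - 0.6261|1⟩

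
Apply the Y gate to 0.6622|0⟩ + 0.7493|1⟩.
-0.7493i|0⟩ + 0.6622i|1⟩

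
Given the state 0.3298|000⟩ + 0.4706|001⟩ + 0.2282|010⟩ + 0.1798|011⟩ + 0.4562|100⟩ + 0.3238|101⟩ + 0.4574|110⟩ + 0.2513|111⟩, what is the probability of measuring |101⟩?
0.1048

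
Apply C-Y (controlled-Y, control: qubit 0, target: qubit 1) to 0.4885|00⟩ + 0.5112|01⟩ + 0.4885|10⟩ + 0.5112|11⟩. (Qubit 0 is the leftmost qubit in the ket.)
0.4885|00⟩ + 0.5112|01⟩ - 0.5112i|10⟩ + 0.4885i|11⟩

C-Y leaves the control-|0⟩ kets |00⟩, |01⟩ unchanged and applies Y to qubit 1 on the control-|1⟩ pair (|10⟩, |11⟩).
Y = [[0, -i], [i, 0]].
With a = amp(|10⟩) = 0.4885 and b = amp(|11⟩) = 0.5112:
new amp(|10⟩) = (-i)·b = -0.5112i
new amp(|11⟩) = (i)·a = 0.4885i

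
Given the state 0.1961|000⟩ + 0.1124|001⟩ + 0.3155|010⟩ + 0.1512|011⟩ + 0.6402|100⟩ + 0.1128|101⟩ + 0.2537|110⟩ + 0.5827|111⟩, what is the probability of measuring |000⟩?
0.03846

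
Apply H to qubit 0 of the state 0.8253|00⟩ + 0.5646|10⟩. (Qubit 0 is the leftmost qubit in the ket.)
0.9828|00⟩ + 0.1843|10⟩

H on qubit 0 mixes each pair of kets that differ only in qubit 0: amplitudes (a, b) of (|…0…⟩, |…1…⟩) become ((a + b)/√2, (a − b)/√2). Kets absent from the input have amplitude 0.
(|00⟩, |10⟩): (a, b) = (0.8253, 0.5646) → (0.9828, 0.1843)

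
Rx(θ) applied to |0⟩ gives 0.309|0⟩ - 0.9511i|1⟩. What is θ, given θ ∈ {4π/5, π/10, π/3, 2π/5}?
4π/5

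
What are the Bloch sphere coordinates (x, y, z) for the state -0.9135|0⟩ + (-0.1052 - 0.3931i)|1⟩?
(0.1922, 0.7182, 0.6689)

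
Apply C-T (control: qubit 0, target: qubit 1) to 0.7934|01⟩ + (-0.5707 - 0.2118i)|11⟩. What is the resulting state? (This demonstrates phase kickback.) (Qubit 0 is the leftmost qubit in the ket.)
0.7934|01⟩ + (-0.2538 - 0.5533i)|11⟩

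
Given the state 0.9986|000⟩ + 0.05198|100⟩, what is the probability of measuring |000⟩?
0.9972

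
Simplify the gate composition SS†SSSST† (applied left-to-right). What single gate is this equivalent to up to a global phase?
T†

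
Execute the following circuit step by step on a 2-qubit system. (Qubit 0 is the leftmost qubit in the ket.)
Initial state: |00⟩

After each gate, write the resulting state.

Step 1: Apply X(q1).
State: |01⟩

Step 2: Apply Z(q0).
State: |01⟩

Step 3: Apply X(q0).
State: |11⟩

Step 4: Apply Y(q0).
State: -i|01⟩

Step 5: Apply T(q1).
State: (1/√2 - (1/√2)i)|01⟩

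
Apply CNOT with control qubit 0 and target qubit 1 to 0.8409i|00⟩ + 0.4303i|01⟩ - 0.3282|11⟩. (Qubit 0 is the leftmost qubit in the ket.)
0.8409i|00⟩ + 0.4303i|01⟩ - 0.3282|10⟩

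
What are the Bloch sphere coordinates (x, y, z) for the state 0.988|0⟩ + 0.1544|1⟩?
(0.3051, 0, 0.9523)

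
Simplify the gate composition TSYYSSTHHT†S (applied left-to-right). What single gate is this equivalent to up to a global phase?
T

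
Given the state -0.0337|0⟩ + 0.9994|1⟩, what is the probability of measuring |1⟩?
0.9988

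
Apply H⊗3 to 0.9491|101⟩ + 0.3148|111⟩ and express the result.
0.4469|000⟩ - 0.4469|001⟩ + 0.2243|010⟩ - 0.2243|011⟩ - 0.4469|100⟩ + 0.4469|101⟩ - 0.2243|110⟩ + 0.2243|111⟩

H⊗3 gives amp(|y⟩) = (1/2√2) Σ_x (−1)^(x·y) amp(|x⟩), where x·y is the number of positions in which both x and y have a 1.
|000⟩: (0.9491 + 0.3148)/(2√2) = 0.4469
|001⟩: (-0.9491 - 0.3148)/(2√2) = -0.4469
|010⟩: (0.9491 - 0.3148)/(2√2) = 0.2243
|011⟩: (-0.9491 + 0.3148)/(2√2) = -0.2243
|100⟩: (-0.9491 - 0.3148)/(2√2) = -0.4469
|101⟩: (0.9491 + 0.3148)/(2√2) = 0.4469
|110⟩: (-0.9491 + 0.3148)/(2√2) = -0.2243
|111⟩: (0.9491 - 0.3148)/(2√2) = 0.2243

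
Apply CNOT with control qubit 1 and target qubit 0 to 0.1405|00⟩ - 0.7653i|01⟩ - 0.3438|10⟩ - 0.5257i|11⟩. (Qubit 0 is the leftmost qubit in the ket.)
0.1405|00⟩ - 0.5257i|01⟩ - 0.3438|10⟩ - 0.7653i|11⟩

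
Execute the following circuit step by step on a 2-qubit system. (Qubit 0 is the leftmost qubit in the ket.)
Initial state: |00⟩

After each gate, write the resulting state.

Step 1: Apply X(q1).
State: |01⟩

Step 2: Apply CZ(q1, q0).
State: |01⟩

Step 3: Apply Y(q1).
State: -i|00⟩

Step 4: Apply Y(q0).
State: |10⟩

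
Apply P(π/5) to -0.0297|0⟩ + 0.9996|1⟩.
-0.0297|0⟩ + (0.8087 + 0.5876i)|1⟩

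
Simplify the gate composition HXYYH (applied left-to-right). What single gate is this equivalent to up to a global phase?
Z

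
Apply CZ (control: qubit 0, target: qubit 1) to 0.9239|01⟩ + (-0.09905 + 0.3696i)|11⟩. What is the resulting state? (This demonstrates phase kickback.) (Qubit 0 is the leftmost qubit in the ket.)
0.9239|01⟩ + (0.09905 - 0.3696i)|11⟩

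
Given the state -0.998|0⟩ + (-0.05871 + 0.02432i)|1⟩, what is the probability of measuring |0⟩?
0.996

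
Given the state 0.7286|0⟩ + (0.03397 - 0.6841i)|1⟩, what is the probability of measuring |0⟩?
0.5309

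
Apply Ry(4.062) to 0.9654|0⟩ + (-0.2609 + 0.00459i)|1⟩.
(-0.195 - 0.004112i)|0⟩ + (0.9808 - 0.002039i)|1⟩

Ry(4.062) = [[cos(θ/2), −sin(θ/2)], [sin(θ/2), cos(θ/2)]]; θ = 4.062, cos(θ/2) ≈ -0.444131, sin(θ/2) ≈ 0.895962.
With a = amp(|0⟩) = 0.9654 and b = amp(|1⟩) = (-0.2609 + 0.00459i):
new amp(|0⟩) = (-0.444131)·a + (-0.895962)·b = (-0.195 - 0.004112i)
new amp(|1⟩) = (0.895962)·a + (-0.444131)·b = (0.9808 - 0.002039i)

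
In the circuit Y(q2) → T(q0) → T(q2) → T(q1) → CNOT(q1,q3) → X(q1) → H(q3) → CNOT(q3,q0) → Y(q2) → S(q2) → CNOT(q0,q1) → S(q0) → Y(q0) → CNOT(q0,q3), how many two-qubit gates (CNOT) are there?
4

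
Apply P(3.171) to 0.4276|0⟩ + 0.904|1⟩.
0.4276|0⟩ + (-0.9036 - 0.02658i)|1⟩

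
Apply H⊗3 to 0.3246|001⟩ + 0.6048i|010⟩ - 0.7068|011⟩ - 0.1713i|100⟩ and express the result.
(-0.1351 + 0.1533i)|000⟩ + (0.1351 + 0.1533i)|001⟩ + (0.3647 - 0.2744i)|010⟩ + (-0.3647 - 0.2744i)|011⟩ + (-0.1351 + 0.2744i)|100⟩ + (0.1351 + 0.2744i)|101⟩ + (0.3647 - 0.1533i)|110⟩ + (-0.3647 - 0.1533i)|111⟩

H⊗3 gives amp(|y⟩) = (1/2√2) Σ_x (−1)^(x·y) amp(|x⟩), where x·y is the number of positions in which both x and y have a 1.
|000⟩: (0.3246 + 0.6048i - 0.7068 - 0.1713i)/(2√2) = (-0.1351 + 0.1533i)
|001⟩: (-0.3246 + 0.6048i + 0.7068 - 0.1713i)/(2√2) = (0.1351 + 0.1533i)
|010⟩: (0.3246 - 0.6048i + 0.7068 - 0.1713i)/(2√2) = (0.3647 - 0.2744i)
|011⟩: (-0.3246 - 0.6048i - 0.7068 - 0.1713i)/(2√2) = (-0.3647 - 0.2744i)
|100⟩: (0.3246 + 0.6048i - 0.7068 + 0.1713i)/(2√2) = (-0.1351 + 0.2744i)
|101⟩: (-0.3246 + 0.6048i + 0.7068 + 0.1713i)/(2√2) = (0.1351 + 0.2744i)
|110⟩: (0.3246 - 0.6048i + 0.7068 + 0.1713i)/(2√2) = (0.3647 - 0.1533i)
|111⟩: (-0.3246 - 0.6048i - 0.7068 + 0.1713i)/(2√2) = (-0.3647 - 0.1533i)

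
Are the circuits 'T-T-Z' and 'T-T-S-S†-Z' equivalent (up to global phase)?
Yes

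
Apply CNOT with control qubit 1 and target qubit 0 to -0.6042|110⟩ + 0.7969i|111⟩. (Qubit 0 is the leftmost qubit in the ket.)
-0.6042|010⟩ + 0.7969i|011⟩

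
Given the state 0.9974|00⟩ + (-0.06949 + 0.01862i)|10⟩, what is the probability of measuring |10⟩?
0.005176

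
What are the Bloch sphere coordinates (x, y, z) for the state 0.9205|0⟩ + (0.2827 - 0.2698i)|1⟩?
(0.5205, -0.4967, 0.6946)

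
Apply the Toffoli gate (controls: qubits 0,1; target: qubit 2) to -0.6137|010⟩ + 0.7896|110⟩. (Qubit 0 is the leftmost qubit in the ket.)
-0.6137|010⟩ + 0.7896|111⟩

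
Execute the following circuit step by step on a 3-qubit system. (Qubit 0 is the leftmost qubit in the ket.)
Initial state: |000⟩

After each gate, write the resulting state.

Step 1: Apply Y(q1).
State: i|010⟩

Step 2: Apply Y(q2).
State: -|011⟩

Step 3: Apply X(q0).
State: -|111⟩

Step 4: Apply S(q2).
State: -i|111⟩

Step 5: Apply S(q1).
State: |111⟩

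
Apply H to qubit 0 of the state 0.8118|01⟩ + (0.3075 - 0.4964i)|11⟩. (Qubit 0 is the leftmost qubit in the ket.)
(0.7915 - 0.351i)|01⟩ + (0.3566 + 0.351i)|11⟩

H on qubit 0 mixes each pair of kets that differ only in qubit 0: amplitudes (a, b) of (|…0…⟩, |…1…⟩) become ((a + b)/√2, (a − b)/√2). Kets absent from the input have amplitude 0.
(|01⟩, |11⟩): (a, b) = (0.8118, (0.3075 - 0.4964i)) → ((0.7915 - 0.351i), (0.3566 + 0.351i))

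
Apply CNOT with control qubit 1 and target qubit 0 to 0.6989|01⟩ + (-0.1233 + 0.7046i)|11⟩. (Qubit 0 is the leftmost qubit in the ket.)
(-0.1233 + 0.7046i)|01⟩ + 0.6989|11⟩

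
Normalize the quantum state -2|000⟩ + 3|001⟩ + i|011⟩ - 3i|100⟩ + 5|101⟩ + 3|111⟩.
-0.2649|000⟩ + 0.3974|001⟩ + 0.1325i|011⟩ - 0.3974i|100⟩ + 0.6623|101⟩ + 0.3974|111⟩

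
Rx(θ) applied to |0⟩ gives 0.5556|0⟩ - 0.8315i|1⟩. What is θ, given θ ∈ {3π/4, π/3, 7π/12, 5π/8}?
5π/8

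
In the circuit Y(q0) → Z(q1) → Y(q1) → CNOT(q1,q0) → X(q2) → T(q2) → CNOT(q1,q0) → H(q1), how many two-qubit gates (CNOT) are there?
2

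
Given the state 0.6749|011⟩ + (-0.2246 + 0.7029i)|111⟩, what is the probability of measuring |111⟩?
0.5445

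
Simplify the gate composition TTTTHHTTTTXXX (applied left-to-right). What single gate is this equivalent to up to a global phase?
X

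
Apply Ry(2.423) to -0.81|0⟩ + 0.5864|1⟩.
-0.8338|0⟩ - 0.5521|1⟩

Ry(2.423) = [[cos(θ/2), −sin(θ/2)], [sin(θ/2), cos(θ/2)]]; θ = 2.423, cos(θ/2) ≈ 0.351616, sin(θ/2) ≈ 0.936144.
With a = amp(|0⟩) = -0.81 and b = amp(|1⟩) = 0.5864:
new amp(|0⟩) = (0.351616)·a + (-0.936144)·b = -0.8338
new amp(|1⟩) = (0.936144)·a + (0.351616)·b = -0.5521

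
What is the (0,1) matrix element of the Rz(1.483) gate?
0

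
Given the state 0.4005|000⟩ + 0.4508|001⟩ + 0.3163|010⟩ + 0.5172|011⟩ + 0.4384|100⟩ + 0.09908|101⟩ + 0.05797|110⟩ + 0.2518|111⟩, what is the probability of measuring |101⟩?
0.009817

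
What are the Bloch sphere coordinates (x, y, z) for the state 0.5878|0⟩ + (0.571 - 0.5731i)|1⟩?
(0.6713, -0.6737, -0.309)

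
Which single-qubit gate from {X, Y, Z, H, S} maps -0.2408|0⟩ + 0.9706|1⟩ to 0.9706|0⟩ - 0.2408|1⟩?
X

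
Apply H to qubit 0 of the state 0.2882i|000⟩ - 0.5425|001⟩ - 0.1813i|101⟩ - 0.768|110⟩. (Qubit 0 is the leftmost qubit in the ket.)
0.2038i|000⟩ + (-0.3836 - 0.1282i)|001⟩ - 0.5431|010⟩ + 0.2038i|100⟩ + (-0.3836 + 0.1282i)|101⟩ + 0.5431|110⟩

H on qubit 0 mixes each pair of kets that differ only in qubit 0: amplitudes (a, b) of (|…0…⟩, |…1…⟩) become ((a + b)/√2, (a − b)/√2). Kets absent from the input have amplitude 0.
(|000⟩, |100⟩): (a, b) = (0.2882i, 0) → (0.2038i, 0.2038i)
(|001⟩, |101⟩): (a, b) = (-0.5425, -0.1813i) → ((-0.3836 - 0.1282i), (-0.3836 + 0.1282i))
(|010⟩, |110⟩): (a, b) = (0, -0.768) → (-0.5431, 0.5431)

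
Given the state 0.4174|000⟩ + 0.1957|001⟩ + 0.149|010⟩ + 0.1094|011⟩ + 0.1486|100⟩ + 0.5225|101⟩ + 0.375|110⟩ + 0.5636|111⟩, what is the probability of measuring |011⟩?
0.01197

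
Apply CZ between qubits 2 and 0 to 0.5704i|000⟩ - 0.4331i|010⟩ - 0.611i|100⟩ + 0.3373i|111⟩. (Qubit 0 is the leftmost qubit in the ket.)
0.5704i|000⟩ - 0.4331i|010⟩ - 0.611i|100⟩ - 0.3373i|111⟩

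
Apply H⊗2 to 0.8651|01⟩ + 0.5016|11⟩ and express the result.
0.6834|00⟩ - 0.6834|01⟩ + 0.1818|10⟩ - 0.1818|11⟩

H⊗2 gives amp(|y⟩) = (1/2) Σ_x (−1)^(x·y) amp(|x⟩), where x·y is the number of positions in which both x and y have a 1.
|00⟩: (0.8651 + 0.5016)/2 = 0.6834
|01⟩: (-0.8651 - 0.5016)/2 = -0.6834
|10⟩: (0.8651 - 0.5016)/2 = 0.1818
|11⟩: (-0.8651 + 0.5016)/2 = -0.1818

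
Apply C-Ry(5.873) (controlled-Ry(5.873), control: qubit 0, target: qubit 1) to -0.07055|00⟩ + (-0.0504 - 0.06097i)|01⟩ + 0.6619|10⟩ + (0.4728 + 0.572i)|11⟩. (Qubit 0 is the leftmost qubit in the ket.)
-0.07055|00⟩ + (-0.0504 - 0.06097i)|01⟩ + (-0.7443 - 0.1165i)|10⟩ + (-0.3281 - 0.56i)|11⟩

C-Ry(5.873) leaves the control-|0⟩ kets |00⟩, |01⟩ unchanged and applies Ry(5.873) to qubit 1 on the control-|1⟩ pair (|10⟩, |11⟩).
Ry(5.873) = [[cos(θ/2), −sin(θ/2)], [sin(θ/2), cos(θ/2)]]; θ = 5.873, cos(θ/2) ≈ -0.979042, sin(θ/2) ≈ 0.203658.
With a = amp(|10⟩) = 0.6619 and b = amp(|11⟩) = (0.4728 + 0.572i):
new amp(|10⟩) = (-0.979042)·a + (-0.203658)·b = (-0.7443 - 0.1165i)
new amp(|11⟩) = (0.203658)·a + (-0.979042)·b = (-0.3281 - 0.56i)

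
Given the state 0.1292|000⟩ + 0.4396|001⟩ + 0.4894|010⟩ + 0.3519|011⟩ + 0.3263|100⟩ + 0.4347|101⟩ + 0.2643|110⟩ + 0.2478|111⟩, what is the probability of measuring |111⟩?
0.0614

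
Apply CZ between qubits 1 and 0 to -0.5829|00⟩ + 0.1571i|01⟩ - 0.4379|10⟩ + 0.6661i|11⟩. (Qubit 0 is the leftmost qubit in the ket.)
-0.5829|00⟩ + 0.1571i|01⟩ - 0.4379|10⟩ - 0.6661i|11⟩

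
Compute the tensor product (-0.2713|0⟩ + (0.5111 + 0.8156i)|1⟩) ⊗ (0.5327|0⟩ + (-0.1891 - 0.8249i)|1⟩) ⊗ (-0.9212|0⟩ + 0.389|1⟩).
0.1331|000⟩ - 0.05622|001⟩ + (-0.04726 - 0.2062i)|010⟩ + (0.01996 + 0.08706i)|011⟩ + (-0.2508 - 0.4002i)|100⟩ + (0.1059 + 0.169i)|101⟩ + (-0.5307 + 0.5305i)|110⟩ + (0.2241 - 0.224i)|111⟩

amp(|b₁b₂…⟩) = product of the factor amplitudes for bits b₁, b₂, …; only kets whose every factor amplitude is nonzero survive.
|000⟩: (-0.2713)(0.5327)(-0.9212) = 0.1331
|001⟩: (-0.2713)(0.5327)(0.389) = -0.05622
|010⟩: (-0.2713)(-0.1891 - 0.8249i)(-0.9212) = (-0.04726 - 0.2062i)
|011⟩: (-0.2713)(-0.1891 - 0.8249i)(0.389) = (0.01996 + 0.08706i)
|100⟩: (0.5111 + 0.8156i)(0.5327)(-0.9212) = (-0.2508 - 0.4002i)
|101⟩: (0.5111 + 0.8156i)(0.5327)(0.389) = (0.1059 + 0.169i)
|110⟩: (0.5111 + 0.8156i)(-0.1891 - 0.8249i)(-0.9212) = (-0.5307 + 0.5305i)
|111⟩: (0.5111 + 0.8156i)(-0.1891 - 0.8249i)(0.389) = (0.2241 - 0.224i)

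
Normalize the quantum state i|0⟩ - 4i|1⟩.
0.2425i|0⟩ - 0.9701i|1⟩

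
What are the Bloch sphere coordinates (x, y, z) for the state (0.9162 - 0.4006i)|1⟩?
(0, 0, -0.9999)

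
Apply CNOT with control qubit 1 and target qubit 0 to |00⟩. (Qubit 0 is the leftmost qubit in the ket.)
|00⟩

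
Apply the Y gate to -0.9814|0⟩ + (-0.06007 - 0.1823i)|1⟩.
(-0.1823 + 0.06007i)|0⟩ - 0.9814i|1⟩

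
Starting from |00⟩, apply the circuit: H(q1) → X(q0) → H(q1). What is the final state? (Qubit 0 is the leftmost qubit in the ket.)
|10⟩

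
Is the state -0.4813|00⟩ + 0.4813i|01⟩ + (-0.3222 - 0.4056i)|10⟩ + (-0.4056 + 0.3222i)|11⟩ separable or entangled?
Separable

Writing the state as a|00⟩ + b|01⟩ + c|10⟩ + d|11⟩, it is a product state iff ad − bc = 0.
Here (a, b, c, d) = (-0.4813, 0.4813i, (-0.3222 - 0.4056i), (-0.4056 + 0.3222i)): ad − bc = (-0.4813)(-0.4056 + 0.3222i) − (0.4813i)(-0.3222 - 0.4056i) = 0, so the state is separable.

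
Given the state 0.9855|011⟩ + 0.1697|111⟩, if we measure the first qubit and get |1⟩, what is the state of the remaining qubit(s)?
|11⟩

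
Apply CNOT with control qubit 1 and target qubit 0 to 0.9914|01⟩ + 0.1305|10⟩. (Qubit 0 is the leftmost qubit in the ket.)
0.1305|10⟩ + 0.9914|11⟩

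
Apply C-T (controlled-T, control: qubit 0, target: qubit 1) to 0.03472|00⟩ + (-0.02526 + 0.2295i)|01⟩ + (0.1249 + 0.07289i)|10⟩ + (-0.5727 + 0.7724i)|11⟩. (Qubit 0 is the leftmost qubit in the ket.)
0.03472|00⟩ + (-0.02526 + 0.2295i)|01⟩ + (0.1249 + 0.07289i)|10⟩ + (-0.9511 + 0.1412i)|11⟩

C-T leaves the control-|0⟩ kets |00⟩, |01⟩ unchanged and applies T to qubit 1 on the control-|1⟩ pair (|10⟩, |11⟩).
T = [[1, 0], [0, (1/√2 + (1/√2)i)]].
With a = amp(|10⟩) = (0.1249 + 0.07289i) and b = amp(|11⟩) = (-0.5727 + 0.7724i):
new amp(|10⟩) = (1)·a = (0.1249 + 0.07289i)
new amp(|11⟩) = (1/√2 + (1/√2)i)·b = (-0.9511 + 0.1412i)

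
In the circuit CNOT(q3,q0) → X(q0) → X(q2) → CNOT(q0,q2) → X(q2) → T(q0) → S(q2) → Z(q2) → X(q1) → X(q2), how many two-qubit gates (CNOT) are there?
2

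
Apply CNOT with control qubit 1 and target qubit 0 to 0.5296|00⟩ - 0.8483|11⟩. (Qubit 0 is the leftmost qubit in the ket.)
0.5296|00⟩ - 0.8483|01⟩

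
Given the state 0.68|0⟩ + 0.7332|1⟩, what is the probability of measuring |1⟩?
0.5376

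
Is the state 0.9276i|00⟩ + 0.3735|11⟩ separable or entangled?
Entangled

Writing the state as a|00⟩ + b|01⟩ + c|10⟩ + d|11⟩, it is a product state iff ad − bc = 0.
Here (a, b, c, d) = (0.9276i, 0, 0, 0.3735): ad − bc = (0.9276i)(0.3735) − (0)(0) = 0.3465i ≠ 0, so the state is entangled.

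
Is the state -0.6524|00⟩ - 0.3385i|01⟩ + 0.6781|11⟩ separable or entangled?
Entangled

Writing the state as a|00⟩ + b|01⟩ + c|10⟩ + d|11⟩, it is a product state iff ad − bc = 0.
Here (a, b, c, d) = (-0.6524, -0.3385i, 0, 0.6781): ad − bc = (-0.6524)(0.6781) − (-0.3385i)(0) = -0.4424 ≠ 0, so the state is entangled.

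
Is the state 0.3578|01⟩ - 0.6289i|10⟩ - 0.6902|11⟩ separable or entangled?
Entangled

Writing the state as a|00⟩ + b|01⟩ + c|10⟩ + d|11⟩, it is a product state iff ad − bc = 0.
Here (a, b, c, d) = (0, 0.3578, -0.6289i, -0.6902): ad − bc = (0)(-0.6902) − (0.3578)(-0.6289i) = 0.225i ≠ 0, so the state is entangled.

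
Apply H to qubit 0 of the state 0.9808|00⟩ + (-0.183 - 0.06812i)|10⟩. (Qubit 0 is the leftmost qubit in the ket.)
(0.5641 - 0.04817i)|00⟩ + (0.8229 + 0.04817i)|10⟩

H on qubit 0 mixes each pair of kets that differ only in qubit 0: amplitudes (a, b) of (|…0…⟩, |…1…⟩) become ((a + b)/√2, (a − b)/√2). Kets absent from the input have amplitude 0.
(|00⟩, |10⟩): (a, b) = (0.9808, (-0.183 - 0.06812i)) → ((0.5641 - 0.04817i), (0.8229 + 0.04817i))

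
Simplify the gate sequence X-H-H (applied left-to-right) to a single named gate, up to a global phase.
X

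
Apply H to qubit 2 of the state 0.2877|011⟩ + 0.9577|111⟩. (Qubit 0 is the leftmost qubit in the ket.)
0.2034|010⟩ - 0.2034|011⟩ + 0.6772|110⟩ - 0.6772|111⟩

H on qubit 2 mixes each pair of kets that differ only in qubit 2: amplitudes (a, b) of (|…0…⟩, |…1…⟩) become ((a + b)/√2, (a − b)/√2). Kets absent from the input have amplitude 0.
(|010⟩, |011⟩): (a, b) = (0, 0.2877) → (0.2034, -0.2034)
(|110⟩, |111⟩): (a, b) = (0, 0.9577) → (0.6772, -0.6772)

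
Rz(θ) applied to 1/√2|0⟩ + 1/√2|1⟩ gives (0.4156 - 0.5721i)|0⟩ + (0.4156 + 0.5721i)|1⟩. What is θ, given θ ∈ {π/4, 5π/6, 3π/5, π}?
3π/5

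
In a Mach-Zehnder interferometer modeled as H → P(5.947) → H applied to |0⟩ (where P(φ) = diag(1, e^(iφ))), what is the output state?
(0.972 - 0.1649i)|0⟩ + (0.02799 + 0.1649i)|1⟩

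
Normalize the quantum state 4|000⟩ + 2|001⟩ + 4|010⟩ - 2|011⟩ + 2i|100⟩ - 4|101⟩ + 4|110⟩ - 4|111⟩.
0.417|000⟩ + 0.2085|001⟩ + 0.417|010⟩ - 0.2085|011⟩ + 0.2085i|100⟩ - 0.417|101⟩ + 0.417|110⟩ - 0.417|111⟩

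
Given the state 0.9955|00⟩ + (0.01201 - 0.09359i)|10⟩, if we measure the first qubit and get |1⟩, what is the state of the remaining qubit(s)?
(0.1273 - 0.9919i)|0⟩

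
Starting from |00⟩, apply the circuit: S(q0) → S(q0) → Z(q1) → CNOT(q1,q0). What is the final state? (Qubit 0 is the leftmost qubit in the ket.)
|00⟩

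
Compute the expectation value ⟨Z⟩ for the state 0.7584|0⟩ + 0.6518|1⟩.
0.1503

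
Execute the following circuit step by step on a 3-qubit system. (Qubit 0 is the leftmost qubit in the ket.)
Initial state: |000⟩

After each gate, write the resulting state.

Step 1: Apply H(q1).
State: 1/√2|000⟩ + 1/√2|010⟩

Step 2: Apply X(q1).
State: 1/√2|000⟩ + 1/√2|010⟩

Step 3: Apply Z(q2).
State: 1/√2|000⟩ + 1/√2|010⟩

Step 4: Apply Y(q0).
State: (1/√2)i|100⟩ + (1/√2)i|110⟩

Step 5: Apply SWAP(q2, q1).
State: (1/√2)i|100⟩ + (1/√2)i|101⟩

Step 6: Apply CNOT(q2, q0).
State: (1/√2)i|001⟩ + (1/√2)i|100⟩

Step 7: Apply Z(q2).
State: -(1/√2)i|001⟩ + (1/√2)i|100⟩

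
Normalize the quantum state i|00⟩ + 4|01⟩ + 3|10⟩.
0.1961i|00⟩ + 0.7845|01⟩ + 0.5883|10⟩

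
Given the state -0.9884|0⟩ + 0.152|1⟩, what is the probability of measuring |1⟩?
0.0231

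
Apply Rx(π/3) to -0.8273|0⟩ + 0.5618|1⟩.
(-0.7165 - 0.2809i)|0⟩ + (0.4865 + 0.4137i)|1⟩

Rx(π/3) = [[cos(θ/2), −i·sin(θ/2)], [−i·sin(θ/2), cos(θ/2)]]; θ = π/3, cos(θ/2) ≈ 0.866025, sin(θ/2) ≈ 0.5.
With a = amp(|0⟩) = -0.8273 and b = amp(|1⟩) = 0.5618:
new amp(|0⟩) = (0.866025)·a + (-0.5i)·b = (-0.7165 - 0.2809i)
new amp(|1⟩) = (-0.5i)·a + (0.866025)·b = (0.4865 + 0.4137i)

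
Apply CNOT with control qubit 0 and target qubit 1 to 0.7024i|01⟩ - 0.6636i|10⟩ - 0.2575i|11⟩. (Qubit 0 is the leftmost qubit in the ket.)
0.7024i|01⟩ - 0.2575i|10⟩ - 0.6636i|11⟩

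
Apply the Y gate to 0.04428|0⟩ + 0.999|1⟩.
-0.999i|0⟩ + 0.04428i|1⟩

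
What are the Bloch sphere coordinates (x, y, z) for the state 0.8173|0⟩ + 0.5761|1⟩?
(0.9417, 0, 0.3361)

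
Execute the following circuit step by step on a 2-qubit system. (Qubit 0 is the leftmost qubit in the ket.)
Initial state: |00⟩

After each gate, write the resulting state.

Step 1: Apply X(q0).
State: |10⟩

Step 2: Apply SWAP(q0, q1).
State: |01⟩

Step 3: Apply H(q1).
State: 1/√2|00⟩ - 1/√2|01⟩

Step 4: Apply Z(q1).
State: 1/√2|00⟩ + 1/√2|01⟩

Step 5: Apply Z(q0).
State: 1/√2|00⟩ + 1/√2|01⟩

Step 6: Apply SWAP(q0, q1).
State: 1/√2|00⟩ + 1/√2|10⟩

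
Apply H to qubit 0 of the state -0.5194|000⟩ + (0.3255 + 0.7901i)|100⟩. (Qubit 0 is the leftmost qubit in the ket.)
(-0.1371 + 0.5587i)|000⟩ + (-0.5974 - 0.5587i)|100⟩

H on qubit 0 mixes each pair of kets that differ only in qubit 0: amplitudes (a, b) of (|…0…⟩, |…1…⟩) become ((a + b)/√2, (a − b)/√2). Kets absent from the input have amplitude 0.
(|000⟩, |100⟩): (a, b) = (-0.5194, (0.3255 + 0.7901i)) → ((-0.1371 + 0.5587i), (-0.5974 - 0.5587i))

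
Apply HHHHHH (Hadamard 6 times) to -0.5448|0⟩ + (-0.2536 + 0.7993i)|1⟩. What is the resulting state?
-0.5448|0⟩ + (-0.2536 + 0.7993i)|1⟩

H² = I, so an even number of Hadamards cancels: H^6 = I and the state is unchanged.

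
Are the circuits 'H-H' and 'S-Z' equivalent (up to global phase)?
No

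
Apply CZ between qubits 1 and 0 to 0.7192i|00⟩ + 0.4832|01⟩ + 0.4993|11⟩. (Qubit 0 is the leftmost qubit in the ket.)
0.7192i|00⟩ + 0.4832|01⟩ - 0.4993|11⟩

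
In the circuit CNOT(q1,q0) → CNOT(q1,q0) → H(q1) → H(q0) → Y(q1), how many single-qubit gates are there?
3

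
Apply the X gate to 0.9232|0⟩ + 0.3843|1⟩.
0.3843|0⟩ + 0.9232|1⟩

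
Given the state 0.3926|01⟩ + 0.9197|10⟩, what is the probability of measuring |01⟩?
0.1541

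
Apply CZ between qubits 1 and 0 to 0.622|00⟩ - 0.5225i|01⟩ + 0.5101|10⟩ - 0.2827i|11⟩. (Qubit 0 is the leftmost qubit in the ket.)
0.622|00⟩ - 0.5225i|01⟩ + 0.5101|10⟩ + 0.2827i|11⟩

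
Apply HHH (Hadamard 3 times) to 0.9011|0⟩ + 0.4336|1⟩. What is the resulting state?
0.9438|0⟩ + 0.3306|1⟩

H² = I, so H^3 = H: a single Hadamard. With (a, b) = (0.9011, 0.4336), H gives ((a + b)/√2, (a − b)/√2) = (0.9438, 0.3306).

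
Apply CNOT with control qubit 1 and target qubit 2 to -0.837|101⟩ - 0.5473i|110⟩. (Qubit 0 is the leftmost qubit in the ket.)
-0.837|101⟩ - 0.5473i|111⟩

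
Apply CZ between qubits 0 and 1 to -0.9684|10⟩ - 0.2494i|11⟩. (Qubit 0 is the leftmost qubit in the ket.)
-0.9684|10⟩ + 0.2494i|11⟩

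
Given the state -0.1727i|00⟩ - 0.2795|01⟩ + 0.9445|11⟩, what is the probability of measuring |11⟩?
0.8921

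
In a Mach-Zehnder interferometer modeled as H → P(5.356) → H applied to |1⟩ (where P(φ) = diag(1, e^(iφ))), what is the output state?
(0.2 + 0.4i)|0⟩ + (0.8 - 0.4i)|1⟩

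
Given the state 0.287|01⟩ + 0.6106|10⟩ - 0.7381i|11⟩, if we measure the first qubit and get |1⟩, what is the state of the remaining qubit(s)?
0.6374|0⟩ - 0.7705i|1⟩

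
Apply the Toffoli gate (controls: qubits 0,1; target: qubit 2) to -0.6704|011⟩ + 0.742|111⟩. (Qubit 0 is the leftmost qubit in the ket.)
-0.6704|011⟩ + 0.742|110⟩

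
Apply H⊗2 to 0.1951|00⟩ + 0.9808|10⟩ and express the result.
0.588|00⟩ + 0.588|01⟩ - 0.3929|10⟩ - 0.3929|11⟩

H⊗2 gives amp(|y⟩) = (1/2) Σ_x (−1)^(x·y) amp(|x⟩), where x·y is the number of positions in which both x and y have a 1.
|00⟩: (0.1951 + 0.9808)/2 = 0.588
|01⟩: (0.1951 + 0.9808)/2 = 0.588
|10⟩: (0.1951 - 0.9808)/2 = -0.3929
|11⟩: (0.1951 - 0.9808)/2 = -0.3929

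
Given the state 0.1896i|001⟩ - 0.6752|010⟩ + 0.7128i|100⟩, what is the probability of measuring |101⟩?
0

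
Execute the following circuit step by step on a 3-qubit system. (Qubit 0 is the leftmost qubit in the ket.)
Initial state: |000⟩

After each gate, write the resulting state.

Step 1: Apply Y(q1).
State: i|010⟩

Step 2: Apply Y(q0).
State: -|110⟩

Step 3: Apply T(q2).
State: -|110⟩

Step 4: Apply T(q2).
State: -|110⟩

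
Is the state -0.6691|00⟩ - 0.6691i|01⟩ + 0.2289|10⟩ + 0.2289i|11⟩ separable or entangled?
Separable

Writing the state as a|00⟩ + b|01⟩ + c|10⟩ + d|11⟩, it is a product state iff ad − bc = 0.
Here (a, b, c, d) = (-0.6691, -0.6691i, 0.2289, 0.2289i): ad − bc = (-0.6691)(0.2289i) − (-0.6691i)(0.2289) = 0, so the state is separable.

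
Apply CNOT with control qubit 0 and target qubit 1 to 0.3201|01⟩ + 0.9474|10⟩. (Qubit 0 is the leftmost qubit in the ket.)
0.3201|01⟩ + 0.9474|11⟩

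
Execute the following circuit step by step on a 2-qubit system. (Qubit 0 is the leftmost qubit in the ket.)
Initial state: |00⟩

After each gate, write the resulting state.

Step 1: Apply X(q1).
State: |01⟩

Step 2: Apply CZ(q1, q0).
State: |01⟩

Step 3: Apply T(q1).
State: (1/√2 + (1/√2)i)|01⟩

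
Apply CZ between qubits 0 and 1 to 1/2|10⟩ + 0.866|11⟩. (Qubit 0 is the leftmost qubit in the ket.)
1/2|10⟩ - 0.866|11⟩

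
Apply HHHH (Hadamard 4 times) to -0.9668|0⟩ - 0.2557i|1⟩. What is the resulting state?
-0.9668|0⟩ - 0.2557i|1⟩

H² = I, so an even number of Hadamards cancels: H^4 = I and the state is unchanged.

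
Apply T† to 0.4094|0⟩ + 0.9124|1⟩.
0.4094|0⟩ + (0.6452 - 0.6452i)|1⟩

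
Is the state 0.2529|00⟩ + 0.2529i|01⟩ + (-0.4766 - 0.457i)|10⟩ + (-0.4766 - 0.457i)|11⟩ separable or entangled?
Entangled

Writing the state as a|00⟩ + b|01⟩ + c|10⟩ + d|11⟩, it is a product state iff ad − bc = 0.
Here (a, b, c, d) = (0.2529, 0.2529i, (-0.4766 - 0.457i), (-0.4766 - 0.457i)): ad − bc = (0.2529)(-0.4766 - 0.457i) − (0.2529i)(-0.4766 - 0.457i) = (-0.2361 + 0.004957i) ≠ 0, so the state is entangled.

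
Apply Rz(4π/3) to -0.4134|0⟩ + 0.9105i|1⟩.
(0.2067 + 0.358i)|0⟩ + (-0.7885 - 0.4553i)|1⟩

Rz(4π/3) = [[e^(−iθ/2), 0], [0, e^(iθ/2)]] with e^(±iθ/2) = cos(θ/2) ± i·sin(θ/2); θ = 4π/3, cos(θ/2) ≈ -0.5, sin(θ/2) ≈ 0.866025.
With a = amp(|0⟩) = -0.4134 and b = amp(|1⟩) = 0.9105i:
new amp(|0⟩) = (-0.5 - 0.866025i)·a = (0.2067 + 0.358i)
new amp(|1⟩) = (-0.5 + 0.866025i)·b = (-0.7885 - 0.4553i)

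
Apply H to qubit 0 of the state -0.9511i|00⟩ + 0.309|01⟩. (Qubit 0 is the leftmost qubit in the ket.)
-0.6725i|00⟩ + 0.2185|01⟩ - 0.6725i|10⟩ + 0.2185|11⟩

H on qubit 0 mixes each pair of kets that differ only in qubit 0: amplitudes (a, b) of (|…0…⟩, |…1…⟩) become ((a + b)/√2, (a − b)/√2). Kets absent from the input have amplitude 0.
(|00⟩, |10⟩): (a, b) = (-0.9511i, 0) → (-0.6725i, -0.6725i)
(|01⟩, |11⟩): (a, b) = (0.309, 0) → (0.2185, 0.2185)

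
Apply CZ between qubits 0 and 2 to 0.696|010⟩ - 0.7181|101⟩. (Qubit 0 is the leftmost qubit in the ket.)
0.696|010⟩ + 0.7181|101⟩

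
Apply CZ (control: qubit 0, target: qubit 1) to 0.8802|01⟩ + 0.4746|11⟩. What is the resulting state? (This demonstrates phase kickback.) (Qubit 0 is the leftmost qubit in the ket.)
0.8802|01⟩ - 0.4746|11⟩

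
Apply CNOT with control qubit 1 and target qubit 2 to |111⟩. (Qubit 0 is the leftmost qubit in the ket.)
|110⟩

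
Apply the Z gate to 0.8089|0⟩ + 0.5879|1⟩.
0.8089|0⟩ - 0.5879|1⟩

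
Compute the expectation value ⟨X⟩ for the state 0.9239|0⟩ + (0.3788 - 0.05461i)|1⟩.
0.6999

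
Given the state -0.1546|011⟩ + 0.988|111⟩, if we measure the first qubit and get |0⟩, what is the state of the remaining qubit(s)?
-|11⟩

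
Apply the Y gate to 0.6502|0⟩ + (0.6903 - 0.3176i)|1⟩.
(-0.3176 - 0.6903i)|0⟩ + 0.6502i|1⟩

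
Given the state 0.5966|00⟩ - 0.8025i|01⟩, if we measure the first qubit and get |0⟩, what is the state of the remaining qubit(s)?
0.5966|0⟩ - 0.8025i|1⟩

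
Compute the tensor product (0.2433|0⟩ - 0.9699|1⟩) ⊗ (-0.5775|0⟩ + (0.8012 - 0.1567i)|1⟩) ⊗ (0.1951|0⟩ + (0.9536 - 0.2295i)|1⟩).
-0.02741|000⟩ + (-0.134 + 0.03225i)|001⟩ + (0.03803 - 0.007438i)|010⟩ + (0.1771 - 0.08109i)|011⟩ + 0.1093|100⟩ + (0.5341 - 0.1285i)|101⟩ + (-0.1516 + 0.02965i)|110⟩ + (-0.7061 + 0.3233i)|111⟩

amp(|b₁b₂…⟩) = product of the factor amplitudes for bits b₁, b₂, …; only kets whose every factor amplitude is nonzero survive.
|000⟩: (0.2433)(-0.5775)(0.1951) = -0.02741
|001⟩: (0.2433)(-0.5775)(0.9536 - 0.2295i) = (-0.134 + 0.03225i)
|010⟩: (0.2433)(0.8012 - 0.1567i)(0.1951) = (0.03803 - 0.007438i)
|011⟩: (0.2433)(0.8012 - 0.1567i)(0.9536 - 0.2295i) = (0.1771 - 0.08109i)
|100⟩: (-0.9699)(-0.5775)(0.1951) = 0.1093
|101⟩: (-0.9699)(-0.5775)(0.9536 - 0.2295i) = (0.5341 - 0.1285i)
|110⟩: (-0.9699)(0.8012 - 0.1567i)(0.1951) = (-0.1516 + 0.02965i)
|111⟩: (-0.9699)(0.8012 - 0.1567i)(0.9536 - 0.2295i) = (-0.7061 + 0.3233i)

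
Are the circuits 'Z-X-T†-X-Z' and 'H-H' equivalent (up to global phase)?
No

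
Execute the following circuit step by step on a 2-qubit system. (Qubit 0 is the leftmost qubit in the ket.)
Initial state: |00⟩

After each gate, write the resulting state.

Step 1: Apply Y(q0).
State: i|10⟩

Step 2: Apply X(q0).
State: i|00⟩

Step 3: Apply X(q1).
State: i|01⟩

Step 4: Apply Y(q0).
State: -|11⟩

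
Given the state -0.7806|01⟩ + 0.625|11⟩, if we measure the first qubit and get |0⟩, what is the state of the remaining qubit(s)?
-|1⟩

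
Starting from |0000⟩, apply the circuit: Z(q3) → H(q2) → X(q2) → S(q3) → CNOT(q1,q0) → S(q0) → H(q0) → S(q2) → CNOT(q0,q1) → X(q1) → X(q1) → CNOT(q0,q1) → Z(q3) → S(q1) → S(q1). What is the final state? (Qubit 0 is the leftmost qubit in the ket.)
1/2|0000⟩ + (1/2)i|0010⟩ + 1/2|1000⟩ + (1/2)i|1010⟩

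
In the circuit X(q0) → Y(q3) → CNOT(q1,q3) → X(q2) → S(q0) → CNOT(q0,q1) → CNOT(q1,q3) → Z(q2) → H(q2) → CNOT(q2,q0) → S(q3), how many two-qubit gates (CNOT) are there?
4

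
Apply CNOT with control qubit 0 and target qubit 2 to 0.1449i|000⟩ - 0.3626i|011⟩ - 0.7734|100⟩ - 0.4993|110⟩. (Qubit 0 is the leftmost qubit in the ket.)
0.1449i|000⟩ - 0.3626i|011⟩ - 0.7734|101⟩ - 0.4993|111⟩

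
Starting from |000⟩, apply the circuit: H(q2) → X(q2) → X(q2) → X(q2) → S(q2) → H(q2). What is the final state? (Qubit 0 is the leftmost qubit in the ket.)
(1/2 + (1/2)i)|000⟩ + (1/2 - (1/2)i)|001⟩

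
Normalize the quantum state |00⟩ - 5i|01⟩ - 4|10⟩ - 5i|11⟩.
0.1222|00⟩ - 0.6108i|01⟩ - 0.4887|10⟩ - 0.6108i|11⟩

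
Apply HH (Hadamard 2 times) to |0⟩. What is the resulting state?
|0⟩

H² = I, so an even number of Hadamards cancels: H^2 = I and the state is unchanged.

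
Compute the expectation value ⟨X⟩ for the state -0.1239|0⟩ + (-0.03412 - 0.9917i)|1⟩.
0.008455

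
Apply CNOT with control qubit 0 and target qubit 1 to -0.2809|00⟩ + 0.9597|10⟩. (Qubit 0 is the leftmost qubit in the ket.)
-0.2809|00⟩ + 0.9597|11⟩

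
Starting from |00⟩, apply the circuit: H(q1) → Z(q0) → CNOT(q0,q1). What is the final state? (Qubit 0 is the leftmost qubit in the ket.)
1/√2|00⟩ + 1/√2|01⟩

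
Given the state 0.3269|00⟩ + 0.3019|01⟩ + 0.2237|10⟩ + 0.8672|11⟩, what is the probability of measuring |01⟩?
0.09114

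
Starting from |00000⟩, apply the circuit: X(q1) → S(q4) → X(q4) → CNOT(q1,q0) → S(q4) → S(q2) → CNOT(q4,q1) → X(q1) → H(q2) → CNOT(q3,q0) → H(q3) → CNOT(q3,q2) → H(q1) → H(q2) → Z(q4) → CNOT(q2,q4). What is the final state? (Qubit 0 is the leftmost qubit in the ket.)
-(1/2)i|10001⟩ - (1/2)i|10011⟩ + (1/2)i|11001⟩ + (1/2)i|11011⟩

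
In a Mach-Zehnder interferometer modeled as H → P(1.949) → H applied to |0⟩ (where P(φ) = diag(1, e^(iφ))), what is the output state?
(0.3154 + 0.4647i)|0⟩ + (0.6846 - 0.4647i)|1⟩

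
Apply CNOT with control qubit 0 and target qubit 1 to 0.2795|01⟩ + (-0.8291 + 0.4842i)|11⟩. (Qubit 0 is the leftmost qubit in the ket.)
0.2795|01⟩ + (-0.8291 + 0.4842i)|10⟩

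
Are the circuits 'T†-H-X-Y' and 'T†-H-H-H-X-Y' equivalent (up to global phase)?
Yes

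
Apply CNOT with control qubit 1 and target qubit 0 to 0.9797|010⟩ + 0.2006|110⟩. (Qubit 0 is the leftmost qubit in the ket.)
0.2006|010⟩ + 0.9797|110⟩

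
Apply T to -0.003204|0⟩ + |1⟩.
-0.003204|0⟩ + (1/√2 + (1/√2)i)|1⟩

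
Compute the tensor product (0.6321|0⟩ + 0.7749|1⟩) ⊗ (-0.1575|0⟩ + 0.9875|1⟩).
-0.09956|00⟩ + 0.6242|01⟩ - 0.122|10⟩ + 0.7652|11⟩

amp(|b₁b₂…⟩) = product of the factor amplitudes for bits b₁, b₂, …; only kets whose every factor amplitude is nonzero survive.
|00⟩: (0.6321)(-0.1575) = -0.09956
|01⟩: (0.6321)(0.9875) = 0.6242
|10⟩: (0.7749)(-0.1575) = -0.122
|11⟩: (0.7749)(0.9875) = 0.7652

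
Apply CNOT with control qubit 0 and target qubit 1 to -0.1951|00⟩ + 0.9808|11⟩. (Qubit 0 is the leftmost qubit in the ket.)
-0.1951|00⟩ + 0.9808|10⟩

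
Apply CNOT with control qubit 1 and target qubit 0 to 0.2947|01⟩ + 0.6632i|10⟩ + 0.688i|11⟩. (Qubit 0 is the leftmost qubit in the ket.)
0.688i|01⟩ + 0.6632i|10⟩ + 0.2947|11⟩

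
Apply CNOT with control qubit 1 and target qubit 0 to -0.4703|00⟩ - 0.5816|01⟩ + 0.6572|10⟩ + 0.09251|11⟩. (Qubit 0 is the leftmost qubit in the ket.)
-0.4703|00⟩ + 0.09251|01⟩ + 0.6572|10⟩ - 0.5816|11⟩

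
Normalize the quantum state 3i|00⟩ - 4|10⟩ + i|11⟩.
0.5883i|00⟩ - 0.7845|10⟩ + 0.1961i|11⟩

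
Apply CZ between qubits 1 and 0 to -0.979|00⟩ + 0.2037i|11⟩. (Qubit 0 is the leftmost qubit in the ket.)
-0.979|00⟩ - 0.2037i|11⟩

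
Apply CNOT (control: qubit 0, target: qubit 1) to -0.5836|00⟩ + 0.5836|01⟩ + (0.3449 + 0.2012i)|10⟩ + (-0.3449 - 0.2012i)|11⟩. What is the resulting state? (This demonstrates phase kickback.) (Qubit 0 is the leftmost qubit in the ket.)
-0.5836|00⟩ + 0.5836|01⟩ + (-0.3449 - 0.2012i)|10⟩ + (0.3449 + 0.2012i)|11⟩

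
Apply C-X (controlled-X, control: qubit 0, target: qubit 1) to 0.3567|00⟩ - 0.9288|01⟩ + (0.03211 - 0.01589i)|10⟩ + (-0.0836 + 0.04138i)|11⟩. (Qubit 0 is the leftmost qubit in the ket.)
0.3567|00⟩ - 0.9288|01⟩ + (-0.0836 + 0.04138i)|10⟩ + (0.03211 - 0.01589i)|11⟩

C-X leaves the control-|0⟩ kets |00⟩, |01⟩ unchanged and applies X to qubit 1 on the control-|1⟩ pair (|10⟩, |11⟩).
X = [[0, 1], [1, 0]].
With a = amp(|10⟩) = (0.03211 - 0.01589i) and b = amp(|11⟩) = (-0.0836 + 0.04138i):
new amp(|10⟩) = (1)·b = (-0.0836 + 0.04138i)
new amp(|11⟩) = (1)·a = (0.03211 - 0.01589i)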